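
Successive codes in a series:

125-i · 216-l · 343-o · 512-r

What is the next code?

First component: perfect cubes: 5³, 6³, 7³, …; 125, 216, 343, 512 → 729.
For the letter, letters move forward 3 places in the alphabet: i, l, o, r → u.
Putting it together: 729-u.

729-u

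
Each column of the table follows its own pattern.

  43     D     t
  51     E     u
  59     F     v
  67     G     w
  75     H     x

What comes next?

83  I  y

First component — +8 each step: 43, 51, 59, 67, 75 → 83.
For the first letter, letters move forward 1 place in the alphabet: D, E, F, G, H → I.
Second letter — letters move forward 1 place in the alphabet: t, u, v, w, x → y.
So the next row is 83  I  y.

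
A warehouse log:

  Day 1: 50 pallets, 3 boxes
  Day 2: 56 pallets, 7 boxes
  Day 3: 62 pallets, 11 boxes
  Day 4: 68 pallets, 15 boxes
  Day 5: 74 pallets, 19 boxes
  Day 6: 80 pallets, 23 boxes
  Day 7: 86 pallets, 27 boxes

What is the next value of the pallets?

Pallets — +6 each step: 50, 56, 62, 68, 74, 80, 86 → 92.

92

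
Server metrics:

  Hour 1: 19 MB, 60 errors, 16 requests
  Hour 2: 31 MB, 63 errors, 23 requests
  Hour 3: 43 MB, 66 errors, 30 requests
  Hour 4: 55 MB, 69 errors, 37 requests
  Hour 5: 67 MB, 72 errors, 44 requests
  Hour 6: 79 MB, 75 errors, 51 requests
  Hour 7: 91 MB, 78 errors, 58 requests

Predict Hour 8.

MB: +12 each step, so 19, 31, 43, 55, 67, 79, 91 → 103.
Errors: 60, 63, 66, 69, 72, 75, 78 → 81 (+3 each step).
For the requests, +7 each step: 16, 23, 30, 37, 44, 51, 58 → 65.
Putting it together: 103 MB, 81 errors, 65 requests.

103 MB, 81 errors, 65 requests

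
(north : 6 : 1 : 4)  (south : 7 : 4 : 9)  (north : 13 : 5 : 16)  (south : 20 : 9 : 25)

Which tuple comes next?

Direction: north, south, north, south → north (alternates north ↔ south).
Second part goes 6, 7, 13, 20 → 33 (each term is the sum of the two before it).
Third part: 1, 4, 5, 9 → 14 (each term is the sum of the two before it).
Fourth part: 4, 9, 16, 25 → 36 (perfect squares: 2², 3², 4², …).
Putting it together: (north : 33 : 14 : 36).

(north : 33 : 14 : 36)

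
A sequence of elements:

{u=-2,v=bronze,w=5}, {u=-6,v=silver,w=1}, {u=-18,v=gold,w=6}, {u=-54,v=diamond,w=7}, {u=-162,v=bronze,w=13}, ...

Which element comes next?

U: ×3 each step, so -2, -6, -18, -54, -162 → -486.
V: repeats bronze → silver → gold → diamond, so bronze, silver, gold, diamond, bronze → silver.
W — each term is the sum of the two before it: 5, 1, 6, 7, 13 → 20.
So the next element is {u=-486,v=silver,w=20}.

{u=-486,v=silver,w=20}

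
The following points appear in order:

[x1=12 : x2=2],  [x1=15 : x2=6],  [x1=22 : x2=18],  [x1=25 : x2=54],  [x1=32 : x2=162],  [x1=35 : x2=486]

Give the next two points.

[x1=42 : x2=1458], [x1=45 : x2=4374]

X1: alternating steps +3, +7, +3, +7, …, so 12, 15, 22, 25, 32, 35 → 42 → 45.
X2: ×3 each step; 2, 6, 18, 54, 162, 486 → 1458 → 4374.
Putting the parts together: [x1=42 : x2=1458] and then [x1=45 : x2=4374].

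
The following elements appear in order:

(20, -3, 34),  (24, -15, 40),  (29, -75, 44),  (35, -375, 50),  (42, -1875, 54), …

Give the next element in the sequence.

For the first value, differences are 4, 5, 6, … (increasing by 1 each time): 20, 24, 29, 35, 42 → 50.
Second value goes -3, -15, -75, -375, -1875 → -9375 (×5 each step).
Third value: alternating steps +6, +4, +6, +4, …; 34, 40, 44, 50, 54 → 60.
So the next element is (50, -9375, 60).

(50, -9375, 60)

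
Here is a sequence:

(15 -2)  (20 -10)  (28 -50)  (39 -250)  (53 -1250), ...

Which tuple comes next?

(70 -6250)

For the first part, differences are 5, 8, 11, … (increasing by 3 each time): 15, 20, 28, 39, 53 → 70.
For the second part, ×5 each step: -2, -10, -50, -250, -1250 → -6250.
Putting it together: (70 -6250).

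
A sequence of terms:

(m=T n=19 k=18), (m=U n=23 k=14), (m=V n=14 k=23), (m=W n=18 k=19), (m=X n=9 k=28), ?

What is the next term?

(m=Y n=13 k=24)

M: letters move forward 1 place in the alphabet, so T, U, V, W, X → Y.
For the n, alternating steps +4, −9, +4, −9, …: 19, 23, 14, 18, 9 → 13.
For the k, together with the n always sums to 37: 18, 14, 23, 19, 28 → 24.
Combining the parts gives (m=Y n=13 k=24).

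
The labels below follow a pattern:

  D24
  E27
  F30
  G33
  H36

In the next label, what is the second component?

39

Second component: +3 each step, so 24, 27, 30, 33, 36 → 39.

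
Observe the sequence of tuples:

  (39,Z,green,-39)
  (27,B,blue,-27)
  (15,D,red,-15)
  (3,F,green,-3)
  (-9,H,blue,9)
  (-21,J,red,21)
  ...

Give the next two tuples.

(-33,L,green,33), (-45,N,blue,45)

First coordinate goes 39, 27, 15, 3, -9, -21 → -33 → -45 (−12 each step).
Letter: letters move forward 2 places in the alphabet, wrapping Z→A; Z, B, D, F, H, J → L → N.
Colour: repeats green → blue → red, so green, blue, red, green, blue, red → green → blue.
Fourth coordinate: -39, -27, -15, -3, 9, 21 → 33 → 45 (always the negative of the first coordinate).
Putting the parts together: (-33,L,green,33) and then (-45,N,blue,45).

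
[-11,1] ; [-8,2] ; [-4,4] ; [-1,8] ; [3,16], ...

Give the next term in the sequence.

First component — alternating steps +3, +4, +3, +4, …: -11, -8, -4, -1, 3 → 6.
Second component goes 1, 2, 4, 8, 16 → 32 (×2 each step).
So the next term is [6,32].

[6,32]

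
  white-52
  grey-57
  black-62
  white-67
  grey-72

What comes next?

black-77

Shade goes white, grey, black, white, grey → black (repeats white → grey → black).
Second component: +5 each step, so 52, 57, 62, 67, 72 → 77.
Putting it together: black-77.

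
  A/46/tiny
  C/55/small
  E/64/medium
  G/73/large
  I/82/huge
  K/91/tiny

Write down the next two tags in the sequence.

M/100/small, O/109/medium

Letter: A, C, E, G, I, K → M → O (letters move forward 2 places in the alphabet).
Second component: 46, 55, 64, 73, 82, 91 → 100 → 109 (+9 each step).
Size — repeats tiny → small → medium → large → huge: tiny, small, medium, large, huge, tiny → small → medium.
So the next two tags are M/100/small and O/109/medium.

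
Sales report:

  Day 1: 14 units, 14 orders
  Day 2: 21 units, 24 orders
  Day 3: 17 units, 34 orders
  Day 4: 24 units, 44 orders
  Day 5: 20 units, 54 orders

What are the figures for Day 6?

27 units, 64 orders

Units goes 14, 21, 17, 24, 20 → 27 (alternating steps +7, −4, +7, −4, …).
For the orders, +10 each step: 14, 24, 34, 44, 54 → 64.
Combining the parts gives 27 units, 64 orders.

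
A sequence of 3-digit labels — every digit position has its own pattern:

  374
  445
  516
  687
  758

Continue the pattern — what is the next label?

First digit goes 3, 4, 5, 6, 7 → 8 (+1 each step, mod 10).
Second digit: −3 each step, mod 10; 7, 4, 1, 8, 5 → 2.
Third digit — +1 each step, mod 10: 4, 5, 6, 7, 8 → 9.
Putting it together: 829.

829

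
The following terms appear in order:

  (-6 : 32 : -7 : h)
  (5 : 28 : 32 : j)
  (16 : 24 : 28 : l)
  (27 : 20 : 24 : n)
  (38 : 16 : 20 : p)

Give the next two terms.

First value: +11 each step, so -6, 5, 16, 27, 38 → 49 → 60.
Second value: −4 each step; 32, 28, 24, 20, 16 → 12 → 8.
Third value: -7, 32, 28, 24, 20 → 16 → 12 (always the previous value of the second value).
For the letter, letters move forward 2 places in the alphabet: h, j, l, n, p → r → t.
Putting the parts together: (49 : 12 : 16 : r) and then (60 : 8 : 12 : t).

(49 : 12 : 16 : r), (60 : 8 : 12 : t)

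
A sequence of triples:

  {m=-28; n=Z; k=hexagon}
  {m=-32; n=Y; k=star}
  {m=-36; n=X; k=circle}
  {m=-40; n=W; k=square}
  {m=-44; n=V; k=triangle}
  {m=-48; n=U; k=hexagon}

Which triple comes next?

{m=-52; n=T; k=star}

M — −4 each step: -28, -32, -36, -40, -44, -48 → -52.
N — letters move back 1 place in the alphabet: Z, Y, X, W, V, U → T.
K: repeats hexagon → star → circle → square → triangle; hexagon, star, circle, square, triangle, hexagon → star.
Combining the parts gives {m=-52; n=T; k=star}.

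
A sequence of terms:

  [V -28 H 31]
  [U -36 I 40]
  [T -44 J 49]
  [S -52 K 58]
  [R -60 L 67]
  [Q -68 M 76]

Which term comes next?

[P -76 N 85]

First letter: letters move back 1 place in the alphabet, so V, U, T, S, R, Q → P.
Second value — −8 each step: -28, -36, -44, -52, -60, -68 → -76.
Second letter: letters move forward 1 place in the alphabet, so H, I, J, K, L, M → N.
Fourth value — +9 each step: 31, 40, 49, 58, 67, 76 → 85.
So the next term is [P -76 N 85].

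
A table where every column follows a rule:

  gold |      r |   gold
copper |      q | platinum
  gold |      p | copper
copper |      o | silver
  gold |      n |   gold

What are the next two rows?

copper  m  platinum; gold  l  copper

First metal: alternates gold ↔ copper, so gold, copper, gold, copper, gold → copper → gold.
For the letter, letters move back 1 place in the alphabet: r, q, p, o, n → m → l.
Second metal: repeats gold → platinum → copper → silver, so gold, platinum, copper, silver, gold → platinum → copper.
So the next two rows are copper  m  platinum and gold  l  copper.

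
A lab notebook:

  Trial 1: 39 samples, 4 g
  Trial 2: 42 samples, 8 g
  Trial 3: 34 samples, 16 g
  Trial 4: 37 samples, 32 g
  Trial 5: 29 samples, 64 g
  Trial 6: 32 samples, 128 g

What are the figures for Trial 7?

24 samples, 256 g

Samples — alternating steps +3, −8, +3, −8, …: 39, 42, 34, 37, 29, 32 → 24.
For the g, ×2 each step: 4, 8, 16, 32, 64, 128 → 256.
So the next line is 24 samples, 256 g.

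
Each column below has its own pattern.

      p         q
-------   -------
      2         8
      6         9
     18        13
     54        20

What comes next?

Column p: ×3 each step, so 2, 6, 18, 54 → 162.
Column q — differences are 1, 4, 7, … (increasing by 3 each time): 8, 9, 13, 20 → 30.
Combining the parts gives 162  30.

162  30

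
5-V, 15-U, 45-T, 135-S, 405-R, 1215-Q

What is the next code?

First component goes 5, 15, 45, 135, 405, 1215 → 3645 (×3 each step).
For the letter, letters move back 1 place in the alphabet: V, U, T, S, R, Q → P.
So the next code is 3645-P.

3645-P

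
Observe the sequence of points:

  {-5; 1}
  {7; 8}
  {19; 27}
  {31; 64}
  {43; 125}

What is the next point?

First coordinate: +12 each step, so -5, 7, 19, 31, 43 → 55.
Second coordinate: perfect cubes: 1³, 2³, 3³, …; 1, 8, 27, 64, 125 → 216.
Combining the parts gives {55; 216}.

{55; 216}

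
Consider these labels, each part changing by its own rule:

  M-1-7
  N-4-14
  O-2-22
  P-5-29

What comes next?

For the letter, letters move forward 1 place in the alphabet: M, N, O, P → Q.
Second component: alternating steps +3, −2, +3, −2, …, so 1, 4, 2, 5 → 3.
Third component goes 7, 14, 22, 29 → 37 (alternating steps +7, +8, +7, +8, …).
Combining the parts gives Q-3-37.

Q-3-37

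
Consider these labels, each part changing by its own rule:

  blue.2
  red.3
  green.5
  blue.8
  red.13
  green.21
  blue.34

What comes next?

red.55

For the colour, repeats blue → red → green: blue, red, green, blue, red, green, blue → red.
Second component: each term is the sum of the two before it, so 2, 3, 5, 8, 13, 21, 34 → 55.
Putting it together: red.55.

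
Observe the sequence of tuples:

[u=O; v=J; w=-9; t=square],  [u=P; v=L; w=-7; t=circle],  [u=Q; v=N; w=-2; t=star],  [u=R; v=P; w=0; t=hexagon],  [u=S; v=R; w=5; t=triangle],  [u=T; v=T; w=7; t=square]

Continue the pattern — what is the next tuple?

[u=U; v=V; w=12; t=circle]

U: letters move forward 1 place in the alphabet; O, P, Q, R, S, T → U.
For the v, letters move forward 2 places in the alphabet: J, L, N, P, R, T → V.
For the w, alternating steps +2, +5, +2, +5, …: -9, -7, -2, 0, 5, 7 → 12.
T goes square, circle, star, hexagon, triangle, square → circle (repeats square → circle → star → hexagon → triangle).
Combining the parts gives [u=U; v=V; w=12; t=circle].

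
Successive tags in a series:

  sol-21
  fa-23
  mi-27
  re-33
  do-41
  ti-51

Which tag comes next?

Note: runs backward through the solfège scale do→ti, so sol, fa, mi, re, do, ti → la.
For the second component, differences are 2, 4, 6, … (increasing by 2 each time): 21, 23, 27, 33, 41, 51 → 63.
Combining the parts gives la-63.

la-63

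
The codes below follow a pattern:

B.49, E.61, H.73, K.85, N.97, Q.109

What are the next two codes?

Letter: letters move forward 3 places in the alphabet, so B, E, H, K, N, Q → T → W.
For the second component, +12 each step: 49, 61, 73, 85, 97, 109 → 121 → 133.
So the next two codes are T.121 and W.133.

T.121 then W.133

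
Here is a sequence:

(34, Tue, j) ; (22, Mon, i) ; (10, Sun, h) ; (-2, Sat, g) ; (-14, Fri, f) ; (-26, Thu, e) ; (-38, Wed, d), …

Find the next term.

(-50, Tue, c)

First slot — −12 each step: 34, 22, 10, -2, -14, -26, -38 → -50.
Day goes Tue, Mon, Sun, Sat, Fri, Thu, Wed → Tue (runs backward through the weekdays Mon→Sun).
Letter: letters move back 1 place in the alphabet, so j, i, h, g, f, e, d → c.
Combining the parts gives (-50, Tue, c).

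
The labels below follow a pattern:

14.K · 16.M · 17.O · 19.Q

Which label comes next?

First component: 14, 16, 17, 19 → 20 (alternating steps +2, +1, +2, +1, …).
Letter goes K, M, O, Q → S (letters move forward 2 places in the alphabet).
So the next label is 20.S.

20.S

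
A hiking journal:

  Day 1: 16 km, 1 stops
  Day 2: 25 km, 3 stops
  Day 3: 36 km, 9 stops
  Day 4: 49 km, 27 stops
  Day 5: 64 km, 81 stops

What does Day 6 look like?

81 km, 243 stops

Km goes 16, 25, 36, 49, 64 → 81 (perfect squares: 4², 5², 6², …).
Stops goes 1, 3, 9, 27, 81 → 243 (×3 each step).
Combining the parts gives 81 km, 243 stops.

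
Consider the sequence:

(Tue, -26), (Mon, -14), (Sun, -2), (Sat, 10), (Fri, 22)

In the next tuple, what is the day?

Day — runs backward through the weekdays Mon→Sun: Tue, Mon, Sun, Sat, Fri → Thu.

Thu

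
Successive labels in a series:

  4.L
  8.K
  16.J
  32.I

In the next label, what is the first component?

First component — ×2 each step: 4, 8, 16, 32 → 64.
Letter: L, K, J, I → H (letters move back 1 place in the alphabet).

64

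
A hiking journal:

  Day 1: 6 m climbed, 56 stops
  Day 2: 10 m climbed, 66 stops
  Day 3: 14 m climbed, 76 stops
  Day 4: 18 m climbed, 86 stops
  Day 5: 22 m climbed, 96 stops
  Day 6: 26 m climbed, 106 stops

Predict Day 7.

For the m climbed, +4 each step: 6, 10, 14, 18, 22, 26 → 30.
Stops — +10 each step: 56, 66, 76, 86, 96, 106 → 116.
So the next row is 30 m climbed, 116 stops.

30 m climbed, 116 stops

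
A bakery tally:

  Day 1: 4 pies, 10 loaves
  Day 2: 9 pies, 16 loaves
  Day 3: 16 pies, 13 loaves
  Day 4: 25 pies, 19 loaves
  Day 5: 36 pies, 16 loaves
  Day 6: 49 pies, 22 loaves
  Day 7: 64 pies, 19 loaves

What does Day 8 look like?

81 pies, 25 loaves

Pies goes 4, 9, 16, 25, 36, 49, 64 → 81 (perfect squares: 2², 3², 4², …).
Loaves: alternating steps +6, −3, +6, −3, …; 10, 16, 13, 19, 16, 22, 19 → 25.
Combining the parts gives 81 pies, 25 loaves.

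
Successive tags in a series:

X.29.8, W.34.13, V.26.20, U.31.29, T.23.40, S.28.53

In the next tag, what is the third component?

Third component goes 8, 13, 20, 29, 40, 53 → 68 (differences are 5, 7, 9, … (increasing by 2 each time)).

68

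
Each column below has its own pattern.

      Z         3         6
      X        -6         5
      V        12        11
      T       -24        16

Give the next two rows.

R  48  27; P  -96  43

Letter: letters move back 2 places in the alphabet; Z, X, V, T → R → P.
Second component: ×(-2) each step, so 3, -6, 12, -24 → 48 → -96.
Third component goes 6, 5, 11, 16 → 27 → 43 (each term is the sum of the two before it).
Putting the parts together: R  48  27 and then P  -96  43.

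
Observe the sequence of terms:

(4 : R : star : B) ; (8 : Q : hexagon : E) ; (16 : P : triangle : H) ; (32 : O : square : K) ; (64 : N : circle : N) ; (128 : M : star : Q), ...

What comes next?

(256 : L : hexagon : T)

For the first value, ×2 each step: 4, 8, 16, 32, 64, 128 → 256.
For the first letter, letters move back 1 place in the alphabet: R, Q, P, O, N, M → L.
Shape goes star, hexagon, triangle, square, circle, star → hexagon (repeats star → hexagon → triangle → square → circle).
Second letter: letters move forward 3 places in the alphabet, so B, E, H, K, N, Q → T.
Putting it together: (256 : L : hexagon : T).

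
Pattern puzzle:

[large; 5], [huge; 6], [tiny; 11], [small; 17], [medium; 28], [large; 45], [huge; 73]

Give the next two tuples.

[tiny; 118], [small; 191]

Size: repeats large → huge → tiny → small → medium, so large, huge, tiny, small, medium, large, huge → tiny → small.
Second component: each term is the sum of the two before it; 5, 6, 11, 17, 28, 45, 73 → 118 → 191.
So the next two tuples are [tiny; 118] and [small; 191].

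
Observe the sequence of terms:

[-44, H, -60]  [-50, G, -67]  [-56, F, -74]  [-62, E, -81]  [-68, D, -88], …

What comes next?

First component: −6 each step; -44, -50, -56, -62, -68 → -74.
For the letter, letters move back 1 place in the alphabet: H, G, F, E, D → C.
Third component goes -60, -67, -74, -81, -88 → -95 (−7 each step).
So the next term is [-74, C, -95].

[-74, C, -95]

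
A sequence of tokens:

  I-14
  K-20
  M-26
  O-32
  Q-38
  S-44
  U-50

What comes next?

Letter: I, K, M, O, Q, S, U → W (letters move forward 2 places in the alphabet).
Second component — +6 each step: 14, 20, 26, 32, 38, 44, 50 → 56.
So the next token is W-56.

W-56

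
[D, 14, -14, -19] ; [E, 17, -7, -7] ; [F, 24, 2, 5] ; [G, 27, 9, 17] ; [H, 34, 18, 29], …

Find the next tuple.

Letter: letters move forward 1 place in the alphabet; D, E, F, G, H → I.
Second coordinate: alternating steps +3, +7, +3, +7, …; 14, 17, 24, 27, 34 → 37.
Third coordinate goes -14, -7, 2, 9, 18 → 25 (alternating steps +7, +9, +7, +9, …).
Fourth coordinate: +12 each step, so -19, -7, 5, 17, 29 → 41.
Putting it together: [I, 37, 25, 41].

[I, 37, 25, 41]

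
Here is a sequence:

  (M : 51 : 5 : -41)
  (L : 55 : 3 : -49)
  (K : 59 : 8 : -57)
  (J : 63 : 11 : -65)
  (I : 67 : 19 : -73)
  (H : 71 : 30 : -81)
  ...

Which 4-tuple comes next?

(G : 75 : 49 : -89)

Letter: letters move back 1 place in the alphabet; M, L, K, J, I, H → G.
Second entry — +4 each step: 51, 55, 59, 63, 67, 71 → 75.
Third entry: 5, 3, 8, 11, 19, 30 → 49 (each term is the sum of the two before it).
Fourth entry — −8 each step: -41, -49, -57, -65, -73, -81 → -89.
So the next 4-tuple is (G : 75 : 49 : -89).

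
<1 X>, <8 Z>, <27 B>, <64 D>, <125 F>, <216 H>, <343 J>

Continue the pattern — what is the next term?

First coordinate goes 1, 8, 27, 64, 125, 216, 343 → 512 (perfect cubes: 1³, 2³, 3³, …).
Letter goes X, Z, B, D, F, H, J → L (letters move forward 2 places in the alphabet, wrapping Z→A).
Combining the parts gives <512 L>.

<512 L>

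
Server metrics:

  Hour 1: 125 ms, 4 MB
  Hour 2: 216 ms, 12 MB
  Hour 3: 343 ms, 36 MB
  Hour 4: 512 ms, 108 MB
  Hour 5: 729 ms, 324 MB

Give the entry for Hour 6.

1000 ms, 972 MB

For the ms, perfect cubes: 5³, 6³, 7³, …: 125, 216, 343, 512, 729 → 1000.
MB goes 4, 12, 36, 108, 324 → 972 (×3 each step).
Combining the parts gives 1000 ms, 972 MB.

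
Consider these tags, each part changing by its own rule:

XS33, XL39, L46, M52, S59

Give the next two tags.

XS65, XL72

For the size, runs backward through clothing sizes XS→XL: XS, XL, L, M, S → XS → XL.
Second component — alternating steps +6, +7, +6, +7, …: 33, 39, 46, 52, 59 → 65 → 72.
Putting the parts together: XS65 and then XL72.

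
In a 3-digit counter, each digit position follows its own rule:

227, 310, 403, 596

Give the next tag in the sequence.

689

First digit — +1 each step, mod 10: 2, 3, 4, 5 → 6.
For the second digit, −1 each step, mod 10: 2, 1, 0, 9 → 8.
For the third digit, +3 each step, mod 10: 7, 0, 3, 6 → 9.
So the next tag is 689.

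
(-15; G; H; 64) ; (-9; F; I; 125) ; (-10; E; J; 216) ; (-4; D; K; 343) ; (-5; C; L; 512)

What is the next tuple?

First component: alternating steps +6, −1, +6, −1, …, so -15, -9, -10, -4, -5 → 1.
First letter goes G, F, E, D, C → B (letters move back 1 place in the alphabet).
Second letter — letters move forward 1 place in the alphabet: H, I, J, K, L → M.
Fourth component: perfect cubes: 4³, 5³, 6³, …; 64, 125, 216, 343, 512 → 729.
Putting it together: (1; B; M; 729).

(1; B; M; 729)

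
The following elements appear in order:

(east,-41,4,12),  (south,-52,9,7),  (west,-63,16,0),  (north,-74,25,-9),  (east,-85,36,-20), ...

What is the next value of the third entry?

49

Third entry: perfect squares: 2², 3², 4², …, so 4, 9, 16, 25, 36 → 49.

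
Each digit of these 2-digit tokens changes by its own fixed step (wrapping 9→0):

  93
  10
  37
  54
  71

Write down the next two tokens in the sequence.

98 then 15

First digit goes 9, 1, 3, 5, 7 → 9 → 1 (+2 each step, mod 10).
Second digit: −3 each step, mod 10, so 3, 0, 7, 4, 1 → 8 → 5.
So the next two tokens are 98 and 15.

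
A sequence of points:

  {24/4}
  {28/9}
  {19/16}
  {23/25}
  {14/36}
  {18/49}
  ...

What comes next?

{9/64}

For the first part, alternating steps +4, −9, +4, −9, …: 24, 28, 19, 23, 14, 18 → 9.
Second part: perfect squares: 2², 3², 4², …; 4, 9, 16, 25, 36, 49 → 64.
So the next point is {9/64}.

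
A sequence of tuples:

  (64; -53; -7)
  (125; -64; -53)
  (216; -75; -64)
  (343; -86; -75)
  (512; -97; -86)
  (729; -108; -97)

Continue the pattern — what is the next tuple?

First component goes 64, 125, 216, 343, 512, 729 → 1000 (perfect cubes: 4³, 5³, 6³, …).
Second component: -53, -64, -75, -86, -97, -108 → -119 (−11 each step).
Third component: always the previous value of the second component; -7, -53, -64, -75, -86, -97 → -108.
Putting it together: (1000; -119; -108).

(1000; -119; -108)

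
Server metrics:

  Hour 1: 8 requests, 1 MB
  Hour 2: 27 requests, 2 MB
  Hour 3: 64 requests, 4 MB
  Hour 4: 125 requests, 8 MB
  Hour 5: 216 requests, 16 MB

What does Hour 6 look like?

343 requests, 32 MB

Requests — perfect cubes: 2³, 3³, 4³, …: 8, 27, 64, 125, 216 → 343.
MB: ×2 each step; 1, 2, 4, 8, 16 → 32.
Combining the parts gives 343 requests, 32 MB.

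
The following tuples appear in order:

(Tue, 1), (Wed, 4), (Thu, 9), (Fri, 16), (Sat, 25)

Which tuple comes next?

Day: runs through the weekdays Mon→Sun; Tue, Wed, Thu, Fri, Sat → Sun.
Second value: perfect squares: 1², 2², 3², …; 1, 4, 9, 16, 25 → 36.
So the next tuple is (Sun, 36).

(Sun, 36)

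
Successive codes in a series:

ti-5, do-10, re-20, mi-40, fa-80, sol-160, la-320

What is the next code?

For the note, runs through the solfège scale do→ti: ti, do, re, mi, fa, sol, la → ti.
Second component — ×2 each step: 5, 10, 20, 40, 80, 160, 320 → 640.
Putting it together: ti-640.

ti-640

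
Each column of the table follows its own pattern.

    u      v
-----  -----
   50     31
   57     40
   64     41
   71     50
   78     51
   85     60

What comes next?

For the column u, +7 each step: 50, 57, 64, 71, 78, 85 → 92.
For the column v, alternating steps +9, +1, +9, +1, …: 31, 40, 41, 50, 51, 60 → 61.
Combining the parts gives 92  61.

92  61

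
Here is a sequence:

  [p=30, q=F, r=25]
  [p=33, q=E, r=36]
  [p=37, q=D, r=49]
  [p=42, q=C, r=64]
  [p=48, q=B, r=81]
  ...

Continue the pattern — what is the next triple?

P: 30, 33, 37, 42, 48 → 55 (differences are 3, 4, 5, … (increasing by 1 each time)).
Q: F, E, D, C, B → A (letters move back 1 place in the alphabet).
R: perfect squares: 5², 6², 7², …, so 25, 36, 49, 64, 81 → 100.
Putting it together: [p=55, q=A, r=100].

[p=55, q=A, r=100]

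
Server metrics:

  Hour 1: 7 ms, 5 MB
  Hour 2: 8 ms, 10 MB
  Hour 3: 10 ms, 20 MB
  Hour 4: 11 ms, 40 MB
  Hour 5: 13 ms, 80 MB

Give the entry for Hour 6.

Ms: alternating steps +1, +2, +1, +2, …; 7, 8, 10, 11, 13 → 14.
MB: 5, 10, 20, 40, 80 → 160 (×2 each step).
Putting it together: 14 ms, 160 MB.

14 ms, 160 MB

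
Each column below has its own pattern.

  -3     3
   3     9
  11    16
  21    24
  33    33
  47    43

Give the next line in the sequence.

63  54

First component goes -3, 3, 11, 21, 33, 47 → 63 (differences are 6, 8, 10, … (increasing by 2 each time)).
Second component — differences are 6, 7, 8, … (increasing by 1 each time): 3, 9, 16, 24, 33, 43 → 54.
Combining the parts gives 63  54.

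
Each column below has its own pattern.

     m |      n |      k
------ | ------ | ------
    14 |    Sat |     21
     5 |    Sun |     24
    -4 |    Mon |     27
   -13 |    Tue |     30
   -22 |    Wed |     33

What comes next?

Column m — −9 each step: 14, 5, -4, -13, -22 → -31.
Column n: runs through the weekdays Mon→Sun; Sat, Sun, Mon, Tue, Wed → Thu.
Column k: +3 each step, so 21, 24, 27, 30, 33 → 36.
Combining the parts gives -31  Thu  36.

-31  Thu  36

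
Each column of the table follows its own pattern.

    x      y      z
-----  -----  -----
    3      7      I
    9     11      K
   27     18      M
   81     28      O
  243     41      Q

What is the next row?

729  57  S

Column x: ×3 each step; 3, 9, 27, 81, 243 → 729.
Column y goes 7, 11, 18, 28, 41 → 57 (differences are 4, 7, 10, … (increasing by 3 each time)).
For the column z, letters move forward 2 places in the alphabet: I, K, M, O, Q → S.
Combining the parts gives 729  57  S.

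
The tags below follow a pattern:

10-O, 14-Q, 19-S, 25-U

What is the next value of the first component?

32

For the first component, differences are 4, 5, 6, … (increasing by 1 each time): 10, 14, 19, 25 → 32.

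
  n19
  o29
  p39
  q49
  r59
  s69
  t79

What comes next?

Letter: letters move forward 1 place in the alphabet, so n, o, p, q, r, s, t → u.
For the second component, +10 each step: 19, 29, 39, 49, 59, 69, 79 → 89.
So the next code is u89.

u89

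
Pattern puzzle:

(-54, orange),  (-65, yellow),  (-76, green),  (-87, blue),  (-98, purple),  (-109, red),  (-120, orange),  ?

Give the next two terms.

First component: −11 each step, so -54, -65, -76, -87, -98, -109, -120 → -131 → -142.
Colour: orange, yellow, green, blue, purple, red, orange → yellow → green (repeats orange → yellow → green → blue → purple → red).
So the next two terms are (-131, yellow) and (-142, green).

(-131, yellow), (-142, green)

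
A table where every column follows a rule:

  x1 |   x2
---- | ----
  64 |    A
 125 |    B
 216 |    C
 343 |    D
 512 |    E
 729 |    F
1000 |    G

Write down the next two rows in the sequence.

Column x1: 64, 125, 216, 343, 512, 729, 1000 → 1331 → 1728 (perfect cubes: 4³, 5³, 6³, …).
Column x2: letters move forward 1 place in the alphabet, so A, B, C, D, E, F, G → H → I.
Putting the parts together: 1331  H and then 1728  I.

1331  H; 1728  I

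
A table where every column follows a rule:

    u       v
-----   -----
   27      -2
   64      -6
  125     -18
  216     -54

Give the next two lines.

Column u: perfect cubes: 3³, 4³, 5³, …; 27, 64, 125, 216 → 343 → 512.
Column v: ×3 each step, so -2, -6, -18, -54 → -162 → -486.
Putting the parts together: 343  -162 and then 512  -486.

343  -162; 512  -486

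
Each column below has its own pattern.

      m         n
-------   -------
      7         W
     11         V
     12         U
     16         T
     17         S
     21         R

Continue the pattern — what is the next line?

Column m — alternating steps +4, +1, +4, +1, …: 7, 11, 12, 16, 17, 21 → 22.
Column n — letters move back 1 place in the alphabet: W, V, U, T, S, R → Q.
Combining the parts gives 22  Q.

22  Q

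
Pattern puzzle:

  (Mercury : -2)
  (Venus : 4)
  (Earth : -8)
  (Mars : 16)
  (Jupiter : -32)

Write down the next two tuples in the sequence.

For the planet, runs through the planets Mercury→Neptune: Mercury, Venus, Earth, Mars, Jupiter → Saturn → Uranus.
Second entry: ×(-2) each step; -2, 4, -8, 16, -32 → 64 → -128.
Putting the parts together: (Saturn : 64) and then (Uranus : -128).

(Saturn : 64), (Uranus : -128)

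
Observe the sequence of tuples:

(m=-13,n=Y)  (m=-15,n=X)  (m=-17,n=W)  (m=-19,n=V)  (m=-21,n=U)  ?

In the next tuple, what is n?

For the m, −2 each step: -13, -15, -17, -19, -21 → -23.
For the n, letters move back 1 place in the alphabet: Y, X, W, V, U → T.

T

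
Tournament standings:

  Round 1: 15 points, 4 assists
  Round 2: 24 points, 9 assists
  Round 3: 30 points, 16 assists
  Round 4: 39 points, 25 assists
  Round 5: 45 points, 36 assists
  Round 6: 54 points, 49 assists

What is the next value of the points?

60

For the points, alternating steps +9, +6, +9, +6, …: 15, 24, 30, 39, 45, 54 → 60.
Assists goes 4, 9, 16, 25, 36, 49 → 64 (perfect squares: 2², 3², 4², …).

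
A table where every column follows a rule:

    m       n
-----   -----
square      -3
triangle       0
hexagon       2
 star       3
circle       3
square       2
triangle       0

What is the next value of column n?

-3

Column m: repeats square → triangle → hexagon → star → circle, so square, triangle, hexagon, star, circle, square, triangle → hexagon.
Column n goes -3, 0, 2, 3, 3, 2, 0 → -3 (differences are 3, 2, 1, … (decreasing by 1 each time)).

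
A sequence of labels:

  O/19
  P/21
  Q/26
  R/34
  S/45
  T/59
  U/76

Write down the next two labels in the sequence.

For the letter, letters move forward 1 place in the alphabet: O, P, Q, R, S, T, U → V → W.
Second component — differences are 2, 5, 8, … (increasing by 3 each time): 19, 21, 26, 34, 45, 59, 76 → 96 → 119.
So the next two labels are V/96 and W/119.

V/96 then W/119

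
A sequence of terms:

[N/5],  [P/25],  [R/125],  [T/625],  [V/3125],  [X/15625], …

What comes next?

Letter: letters move forward 2 places in the alphabet, so N, P, R, T, V, X → Z.
Second entry: 5, 25, 125, 625, 3125, 15625 → 78125 (×5 each step).
Putting it together: [Z/78125].

[Z/78125]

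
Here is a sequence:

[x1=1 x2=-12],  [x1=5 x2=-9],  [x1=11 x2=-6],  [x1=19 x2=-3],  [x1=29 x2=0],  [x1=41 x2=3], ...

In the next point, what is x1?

For the x1, differences are 4, 6, 8, … (increasing by 2 each time): 1, 5, 11, 19, 29, 41 → 55.
For the x2, +3 each step: -12, -9, -6, -3, 0, 3 → 6.

55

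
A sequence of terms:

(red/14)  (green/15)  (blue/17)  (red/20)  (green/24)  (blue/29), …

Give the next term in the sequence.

Colour: repeats red → green → blue; red, green, blue, red, green, blue → red.
For the second component, differences are 1, 2, 3, … (increasing by 1 each time): 14, 15, 17, 20, 24, 29 → 35.
Combining the parts gives (red/35).

(red/35)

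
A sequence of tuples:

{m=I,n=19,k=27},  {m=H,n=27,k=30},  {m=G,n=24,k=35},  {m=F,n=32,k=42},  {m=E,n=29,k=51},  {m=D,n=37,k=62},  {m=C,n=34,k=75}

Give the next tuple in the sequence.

{m=B,n=42,k=90}

M: I, H, G, F, E, D, C → B (letters move back 1 place in the alphabet).
N goes 19, 27, 24, 32, 29, 37, 34 → 42 (alternating steps +8, −3, +8, −3, …).
K: 27, 30, 35, 42, 51, 62, 75 → 90 (differences are 3, 5, 7, … (increasing by 2 each time)).
Putting it together: {m=B,n=42,k=90}.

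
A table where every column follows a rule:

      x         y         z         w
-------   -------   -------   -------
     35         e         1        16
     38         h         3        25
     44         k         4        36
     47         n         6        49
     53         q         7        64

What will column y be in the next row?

t

Column x: 35, 38, 44, 47, 53 → 56 (alternating steps +3, +6, +3, +6, …).
Column y — letters move forward 3 places in the alphabet: e, h, k, n, q → t.
Column z: alternating steps +2, +1, +2, +1, …; 1, 3, 4, 6, 7 → 9.
Column w goes 16, 25, 36, 49, 64 → 81 (perfect squares: 4², 5², 6², …).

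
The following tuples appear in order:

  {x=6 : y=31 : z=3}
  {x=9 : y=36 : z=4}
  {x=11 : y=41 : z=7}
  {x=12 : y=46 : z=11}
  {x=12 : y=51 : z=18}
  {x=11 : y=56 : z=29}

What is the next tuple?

X: 6, 9, 11, 12, 12, 11 → 9 (differences are 3, 2, 1, … (decreasing by 1 each time)).
Y: +5 each step, so 31, 36, 41, 46, 51, 56 → 61.
Z — each term is the sum of the two before it: 3, 4, 7, 11, 18, 29 → 47.
Putting it together: {x=9 : y=61 : z=47}.

{x=9 : y=61 : z=47}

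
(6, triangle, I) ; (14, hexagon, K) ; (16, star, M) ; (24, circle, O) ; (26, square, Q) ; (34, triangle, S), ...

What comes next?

First coordinate — alternating steps +8, +2, +8, +2, …: 6, 14, 16, 24, 26, 34 → 36.
Shape: triangle, hexagon, star, circle, square, triangle → hexagon (repeats triangle → hexagon → star → circle → square).
Letter: I, K, M, O, Q, S → U (letters move forward 2 places in the alphabet).
Combining the parts gives (36, hexagon, U).

(36, hexagon, U)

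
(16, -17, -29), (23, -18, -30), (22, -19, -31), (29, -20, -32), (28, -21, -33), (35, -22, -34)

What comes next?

(34, -23, -35)

First component — alternating steps +7, −1, +7, −1, …: 16, 23, 22, 29, 28, 35 → 34.
Second component: −1 each step, so -17, -18, -19, -20, -21, -22 → -23.
Third component goes -29, -30, -31, -32, -33, -34 → -35 (always 12 less than the second component).
Putting it together: (34, -23, -35).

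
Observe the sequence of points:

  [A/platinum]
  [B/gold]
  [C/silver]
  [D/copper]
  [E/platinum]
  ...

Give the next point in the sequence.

[F/gold]

Letter — letters move forward 1 place in the alphabet: A, B, C, D, E → F.
For the metal, repeats platinum → gold → silver → copper: platinum, gold, silver, copper, platinum → gold.
Putting it together: [F/gold].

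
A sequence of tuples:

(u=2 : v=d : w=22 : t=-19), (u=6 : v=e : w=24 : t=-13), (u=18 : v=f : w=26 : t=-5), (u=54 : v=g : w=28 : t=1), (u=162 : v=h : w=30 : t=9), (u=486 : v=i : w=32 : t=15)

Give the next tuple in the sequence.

U: ×3 each step, so 2, 6, 18, 54, 162, 486 → 1458.
V: letters move forward 1 place in the alphabet; d, e, f, g, h, i → j.
W: +2 each step, so 22, 24, 26, 28, 30, 32 → 34.
For the t, alternating steps +6, +8, +6, +8, …: -19, -13, -5, 1, 9, 15 → 23.
Combining the parts gives (u=1458 : v=j : w=34 : t=23).

(u=1458 : v=j : w=34 : t=23)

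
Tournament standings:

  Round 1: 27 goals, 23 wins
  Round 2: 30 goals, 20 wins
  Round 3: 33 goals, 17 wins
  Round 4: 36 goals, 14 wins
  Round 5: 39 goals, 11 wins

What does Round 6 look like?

42 goals, 8 wins

Goals: +3 each step; 27, 30, 33, 36, 39 → 42.
Wins: 23, 20, 17, 14, 11 → 8 (together with the goals always sums to 50).
Combining the parts gives 42 goals, 8 wins.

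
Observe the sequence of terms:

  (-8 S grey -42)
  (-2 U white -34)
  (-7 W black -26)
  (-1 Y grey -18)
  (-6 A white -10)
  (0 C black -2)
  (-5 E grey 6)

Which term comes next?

First entry: -8, -2, -7, -1, -6, 0, -5 → 1 (alternating steps +6, −5, +6, −5, …).
Letter goes S, U, W, Y, A, C, E → G (letters move forward 2 places in the alphabet, wrapping Z→A).
Shade: grey, white, black, grey, white, black, grey → white (repeats grey → white → black).
Fourth entry — +8 each step: -42, -34, -26, -18, -10, -2, 6 → 14.
Combining the parts gives (1 G white 14).

(1 G white 14)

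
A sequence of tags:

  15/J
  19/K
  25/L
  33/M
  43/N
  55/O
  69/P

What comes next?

85/Q

First component: 15, 19, 25, 33, 43, 55, 69 → 85 (differences are 4, 6, 8, … (increasing by 2 each time)).
Letter goes J, K, L, M, N, O, P → Q (letters move forward 1 place in the alphabet).
Putting it together: 85/Q.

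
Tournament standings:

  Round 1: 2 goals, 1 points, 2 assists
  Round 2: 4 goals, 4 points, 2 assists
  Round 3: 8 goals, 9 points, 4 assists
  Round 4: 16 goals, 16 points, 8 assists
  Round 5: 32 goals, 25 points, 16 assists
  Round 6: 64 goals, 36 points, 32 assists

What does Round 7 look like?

Goals — ×2 each step: 2, 4, 8, 16, 32, 64 → 128.
Points: perfect squares: 1², 2², 3², …, so 1, 4, 9, 16, 25, 36 → 49.
Assists: always the previous value of the goals; 2, 2, 4, 8, 16, 32 → 64.
So the next line is 128 goals, 49 points, 64 assists.

128 goals, 49 points, 64 assists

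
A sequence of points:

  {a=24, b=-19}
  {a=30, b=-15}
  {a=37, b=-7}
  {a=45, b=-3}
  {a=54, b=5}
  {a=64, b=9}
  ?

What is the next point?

A: differences are 6, 7, 8, … (increasing by 1 each time); 24, 30, 37, 45, 54, 64 → 75.
B: -19, -15, -7, -3, 5, 9 → 17 (alternating steps +4, +8, +4, +8, …).
Combining the parts gives {a=75, b=17}.

{a=75, b=17}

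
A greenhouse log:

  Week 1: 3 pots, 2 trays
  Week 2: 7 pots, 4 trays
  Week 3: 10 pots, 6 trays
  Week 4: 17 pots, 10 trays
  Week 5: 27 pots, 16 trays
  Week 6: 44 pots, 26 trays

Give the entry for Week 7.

Pots: each term is the sum of the two before it, so 3, 7, 10, 17, 27, 44 → 71.
Trays: 2, 4, 6, 10, 16, 26 → 42 (each term is the sum of the two before it).
Combining the parts gives 71 pots, 42 trays.

71 pots, 42 trays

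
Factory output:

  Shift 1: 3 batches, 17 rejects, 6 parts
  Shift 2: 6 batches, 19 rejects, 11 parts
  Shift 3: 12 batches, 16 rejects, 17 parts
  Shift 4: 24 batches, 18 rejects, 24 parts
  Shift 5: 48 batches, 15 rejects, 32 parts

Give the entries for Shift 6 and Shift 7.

Batches: 3, 6, 12, 24, 48 → 96 → 192 (×2 each step).
Rejects: 17, 19, 16, 18, 15 → 17 → 14 (alternating steps +2, −3, +2, −3, …).
Parts: differences are 5, 6, 7, … (increasing by 1 each time), so 6, 11, 17, 24, 32 → 41 → 51.
So the next two records are 96 batches, 17 rejects, 41 parts and 192 batches, 14 rejects, 51 parts.

96 batches, 17 rejects, 41 parts; 192 batches, 14 rejects, 51 parts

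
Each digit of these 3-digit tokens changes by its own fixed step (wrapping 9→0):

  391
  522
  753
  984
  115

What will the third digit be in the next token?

First digit: +2 each step, mod 10; 3, 5, 7, 9, 1 → 3.
Second digit: +3 each step, mod 10; 9, 2, 5, 8, 1 → 4.
Third digit goes 1, 2, 3, 4, 5 → 6 (+1 each step, mod 10).

6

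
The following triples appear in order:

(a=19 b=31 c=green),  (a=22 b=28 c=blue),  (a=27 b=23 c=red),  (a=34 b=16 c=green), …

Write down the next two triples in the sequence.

(a=43 b=7 c=blue), (a=54 b=-4 c=red)

A: differences are 3, 5, 7, … (increasing by 2 each time), so 19, 22, 27, 34 → 43 → 54.
B: together with the a always sums to 50; 31, 28, 23, 16 → 7 → -4.
C: green, blue, red, green → blue → red (repeats green → blue → red).
So the next two triples are (a=43 b=7 c=blue) and (a=54 b=-4 c=red).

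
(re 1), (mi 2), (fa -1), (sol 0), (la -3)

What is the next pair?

(ti -2)

Note: runs through the solfège scale do→ti; re, mi, fa, sol, la → ti.
Second entry goes 1, 2, -1, 0, -3 → -2 (alternating steps +1, −3, +1, −3, …).
Combining the parts gives (ti -2).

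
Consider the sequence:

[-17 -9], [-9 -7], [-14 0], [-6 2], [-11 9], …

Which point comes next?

First entry: alternating steps +8, −5, +8, −5, …, so -17, -9, -14, -6, -11 → -3.
Second entry goes -9, -7, 0, 2, 9 → 11 (alternating steps +2, +7, +2, +7, …).
Putting it together: [-3 11].

[-3 11]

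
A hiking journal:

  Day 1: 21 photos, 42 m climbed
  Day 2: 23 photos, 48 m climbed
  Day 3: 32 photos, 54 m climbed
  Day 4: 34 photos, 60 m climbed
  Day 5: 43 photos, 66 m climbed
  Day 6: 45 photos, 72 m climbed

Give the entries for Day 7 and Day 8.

54 photos, 78 m climbed; 56 photos, 84 m climbed

Photos — alternating steps +2, +9, +2, +9, …: 21, 23, 32, 34, 43, 45 → 54 → 56.
M climbed: 42, 48, 54, 60, 66, 72 → 78 → 84 (+6 each step).
So the next two rows are 54 photos, 78 m climbed and 56 photos, 84 m climbed.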